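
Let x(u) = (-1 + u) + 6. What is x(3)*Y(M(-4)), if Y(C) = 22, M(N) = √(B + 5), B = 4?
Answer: 176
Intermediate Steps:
M(N) = 3 (M(N) = √(4 + 5) = √9 = 3)
x(u) = 5 + u
x(3)*Y(M(-4)) = (5 + 3)*22 = 8*22 = 176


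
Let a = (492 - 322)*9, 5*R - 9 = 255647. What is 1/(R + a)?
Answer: 5/263306 ≈ 1.8989e-5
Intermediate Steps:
R = 255656/5 (R = 9/5 + (⅕)*255647 = 9/5 + 255647/5 = 255656/5 ≈ 51131.)
a = 1530 (a = 170*9 = 1530)
1/(R + a) = 1/(255656/5 + 1530) = 1/(263306/5) = 5/263306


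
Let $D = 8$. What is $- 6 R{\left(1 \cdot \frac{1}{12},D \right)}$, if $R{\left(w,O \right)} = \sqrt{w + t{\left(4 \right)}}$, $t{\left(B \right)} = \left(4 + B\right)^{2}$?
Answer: $- \sqrt{2307} \approx -48.031$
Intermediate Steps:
$R{\left(w,O \right)} = \sqrt{64 + w}$ ($R{\left(w,O \right)} = \sqrt{w + \left(4 + 4\right)^{2}} = \sqrt{w + 8^{2}} = \sqrt{w + 64} = \sqrt{64 + w}$)
$- 6 R{\left(1 \cdot \frac{1}{12},D \right)} = - 6 \sqrt{64 + 1 \cdot \frac{1}{12}} = - 6 \sqrt{64 + \frac{1}{12}} = - 6 \sqrt{\frac{769}{12}} = - 6 \frac{\sqrt{2307}}{6} = - \sqrt{2307}$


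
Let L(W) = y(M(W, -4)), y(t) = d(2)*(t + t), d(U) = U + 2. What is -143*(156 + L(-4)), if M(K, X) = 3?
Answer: -25740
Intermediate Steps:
d(U) = 2 + U
y(t) = 8*t (y(t) = (2 + 2)*(t + t) = 4*(2*t) = 8*t)
L(W) = 24 (L(W) = 8*3 = 24)
-143*(156 + L(-4)) = -143*(156 + 24) = -143*180 = -25740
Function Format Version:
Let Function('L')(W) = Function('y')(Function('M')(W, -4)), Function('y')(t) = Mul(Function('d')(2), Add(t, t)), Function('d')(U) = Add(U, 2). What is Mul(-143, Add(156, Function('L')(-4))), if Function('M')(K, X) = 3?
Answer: -25740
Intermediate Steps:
Function('d')(U) = Add(2, U)
Function('y')(t) = Mul(8, t) (Function('y')(t) = Mul(Add(2, 2), Add(t, t)) = Mul(4, Mul(2, t)) = Mul(8, t))
Function('L')(W) = 24 (Function('L')(W) = Mul(8, 3) = 24)
Mul(-143, Add(156, Function('L')(-4))) = Mul(-143, Add(156, 24)) = Mul(-143, 180) = -25740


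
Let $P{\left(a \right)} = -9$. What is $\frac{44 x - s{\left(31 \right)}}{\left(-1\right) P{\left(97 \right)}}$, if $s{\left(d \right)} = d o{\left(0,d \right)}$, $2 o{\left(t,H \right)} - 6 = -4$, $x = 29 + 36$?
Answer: $\frac{943}{3} \approx 314.33$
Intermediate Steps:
$x = 65$
$o{\left(t,H \right)} = 1$ ($o{\left(t,H \right)} = 3 + \frac{1}{2} \left(-4\right) = 3 - 2 = 1$)
$s{\left(d \right)} = d$ ($s{\left(d \right)} = d 1 = d$)
$\frac{44 x - s{\left(31 \right)}}{\left(-1\right) P{\left(97 \right)}} = \frac{44 \cdot 65 - 31}{\left(-1\right) \left(-9\right)} = \frac{2860 - 31}{9} = 2829 \cdot \frac{1}{9} = \frac{943}{3}$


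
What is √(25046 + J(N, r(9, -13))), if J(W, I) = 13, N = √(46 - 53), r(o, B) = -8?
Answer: √25059 ≈ 158.30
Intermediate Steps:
N = I*√7 (N = √(-7) = I*√7 ≈ 2.6458*I)
√(25046 + J(N, r(9, -13))) = √(25046 + 13) = √25059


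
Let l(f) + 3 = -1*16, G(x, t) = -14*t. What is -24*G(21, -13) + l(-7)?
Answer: -4387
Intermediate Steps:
l(f) = -19 (l(f) = -3 - 1*16 = -3 - 16 = -19)
-24*G(21, -13) + l(-7) = -(-336)*(-13) - 19 = -24*182 - 19 = -4368 - 19 = -4387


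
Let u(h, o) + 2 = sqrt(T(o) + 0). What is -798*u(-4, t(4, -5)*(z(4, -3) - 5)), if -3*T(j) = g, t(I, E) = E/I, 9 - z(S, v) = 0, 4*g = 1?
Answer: 1596 - 133*I*sqrt(3) ≈ 1596.0 - 230.36*I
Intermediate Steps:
g = 1/4 (g = (1/4)*1 = 1/4 ≈ 0.25000)
z(S, v) = 9 (z(S, v) = 9 - 1*0 = 9 + 0 = 9)
T(j) = -1/12 (T(j) = -1/3*1/4 = -1/12)
u(h, o) = -2 + I*sqrt(3)/6 (u(h, o) = -2 + sqrt(-1/12 + 0) = -2 + sqrt(-1/12) = -2 + I*sqrt(3)/6)
-798*u(-4, t(4, -5)*(z(4, -3) - 5)) = -798*(-2 + I*sqrt(3)/6) = 1596 - 133*I*sqrt(3)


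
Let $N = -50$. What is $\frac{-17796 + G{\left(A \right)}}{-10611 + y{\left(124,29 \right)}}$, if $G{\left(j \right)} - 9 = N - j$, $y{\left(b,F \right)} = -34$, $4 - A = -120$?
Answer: $\frac{17961}{10645} \approx 1.6873$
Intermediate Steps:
$A = 124$ ($A = 4 - -120 = 4 + 120 = 124$)
$G{\left(j \right)} = -41 - j$ ($G{\left(j \right)} = 9 - \left(50 + j\right) = -41 - j$)
$\frac{-17796 + G{\left(A \right)}}{-10611 + y{\left(124,29 \right)}} = \frac{-17796 - 165}{-10611 - 34} = \frac{-17796 - 165}{-10645} = \left(-17796 - 165\right) \left(- \frac{1}{10645}\right) = \left(-17961\right) \left(- \frac{1}{10645}\right) = \frac{17961}{10645}$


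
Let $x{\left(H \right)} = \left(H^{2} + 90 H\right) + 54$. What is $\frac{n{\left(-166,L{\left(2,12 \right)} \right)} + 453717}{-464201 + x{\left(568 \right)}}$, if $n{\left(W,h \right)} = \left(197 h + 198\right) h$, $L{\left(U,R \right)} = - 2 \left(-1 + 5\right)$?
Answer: $- \frac{464741}{90403} \approx -5.1408$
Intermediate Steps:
$L{\left(U,R \right)} = -8$ ($L{\left(U,R \right)} = \left(-2\right) 4 = -8$)
$x{\left(H \right)} = 54 + H^{2} + 90 H$
$n{\left(W,h \right)} = h \left(198 + 197 h\right)$ ($n{\left(W,h \right)} = \left(198 + 197 h\right) h = h \left(198 + 197 h\right)$)
$\frac{n{\left(-166,L{\left(2,12 \right)} \right)} + 453717}{-464201 + x{\left(568 \right)}} = \frac{- 8 \left(198 + 197 \left(-8\right)\right) + 453717}{-464201 + \left(54 + 568^{2} + 90 \cdot 568\right)} = \frac{- 8 \left(198 - 1576\right) + 453717}{-464201 + \left(54 + 322624 + 51120\right)} = \frac{\left(-8\right) \left(-1378\right) + 453717}{-464201 + 373798} = \frac{11024 + 453717}{-90403} = 464741 \left(- \frac{1}{90403}\right) = - \frac{464741}{90403}$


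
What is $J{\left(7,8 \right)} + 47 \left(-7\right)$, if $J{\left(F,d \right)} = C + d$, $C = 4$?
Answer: $-317$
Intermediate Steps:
$J{\left(F,d \right)} = 4 + d$
$J{\left(7,8 \right)} + 47 \left(-7\right) = \left(4 + 8\right) + 47 \left(-7\right) = 12 - 329 = -317$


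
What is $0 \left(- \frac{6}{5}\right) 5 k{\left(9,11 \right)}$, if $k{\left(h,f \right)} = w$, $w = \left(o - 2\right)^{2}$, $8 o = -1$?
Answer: $0$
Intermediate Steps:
$o = - \frac{1}{8}$ ($o = \frac{1}{8} \left(-1\right) = - \frac{1}{8} \approx -0.125$)
$w = \frac{289}{64}$ ($w = \left(- \frac{1}{8} - 2\right)^{2} = \left(- \frac{17}{8}\right)^{2} = \frac{289}{64} \approx 4.5156$)
$k{\left(h,f \right)} = \frac{289}{64}$
$0 \left(- \frac{6}{5}\right) 5 k{\left(9,11 \right)} = 0 \left(- \frac{6}{5}\right) 5 \cdot \frac{289}{64} = 0 \cdot 5 \cdot \frac{289}{64} = 0 \cdot \frac{289}{64} = 0$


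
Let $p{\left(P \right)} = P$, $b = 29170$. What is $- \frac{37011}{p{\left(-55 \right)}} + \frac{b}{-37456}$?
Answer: $\frac{692339833}{1030040} \approx 672.15$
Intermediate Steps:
$- \frac{37011}{p{\left(-55 \right)}} + \frac{b}{-37456} = - \frac{37011}{-55} + \frac{29170}{-37456} = \left(-37011\right) \left(- \frac{1}{55}\right) + 29170 \left(- \frac{1}{37456}\right) = \frac{37011}{55} - \frac{14585}{18728} = \frac{692339833}{1030040}$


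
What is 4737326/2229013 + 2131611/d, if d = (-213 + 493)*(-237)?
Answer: -1479006558861/49305767560 ≈ -29.997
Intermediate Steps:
d = -66360 (d = 280*(-237) = -66360)
4737326/2229013 + 2131611/d = 4737326/2229013 + 2131611/(-66360) = 4737326*(1/2229013) + 2131611*(-1/66360) = 4737326/2229013 - 710537/22120 = -1479006558861/49305767560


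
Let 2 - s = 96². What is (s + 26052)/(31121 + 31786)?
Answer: 16838/62907 ≈ 0.26766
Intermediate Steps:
s = -9214 (s = 2 - 1*96² = 2 - 1*9216 = 2 - 9216 = -9214)
(s + 26052)/(31121 + 31786) = (-9214 + 26052)/(31121 + 31786) = 16838/62907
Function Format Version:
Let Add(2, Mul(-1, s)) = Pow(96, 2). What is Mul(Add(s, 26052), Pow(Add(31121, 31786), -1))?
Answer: Rational(16838, 62907) ≈ 0.26766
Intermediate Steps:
s = -9214 (s = Add(2, Mul(-1, Pow(96, 2))) = Add(2, Mul(-1, 9216)) = Add(2, -9216) = -9214)
Mul(Add(s, 26052), Pow(Add(31121, 31786), -1)) = Mul(Add(-9214, 26052), Pow(Add(31121, 31786), -1)) = Mul(16838, Pow(62907, -1)) = Mul(16838, Rational(1, 62907)) = Rational(16838, 62907)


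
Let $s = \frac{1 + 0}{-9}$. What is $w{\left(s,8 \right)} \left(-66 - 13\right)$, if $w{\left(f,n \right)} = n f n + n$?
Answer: $- \frac{632}{9} \approx -70.222$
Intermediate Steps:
$s = - \frac{1}{9}$ ($s = 1 \left(- \frac{1}{9}\right) = - \frac{1}{9} \approx -0.11111$)
$w{\left(f,n \right)} = n + f n^{2}$ ($w{\left(f,n \right)} = f n n + n = f n^{2} + n = n + f n^{2}$)
$w{\left(s,8 \right)} \left(-66 - 13\right) = 8 \left(1 - \frac{8}{9}\right) \left(-66 - 13\right) = 8 \left(1 - \frac{8}{9}\right) \left(-79\right) = 8 \cdot \frac{1}{9} \left(-79\right) = \frac{8}{9} \left(-79\right) = - \frac{632}{9}$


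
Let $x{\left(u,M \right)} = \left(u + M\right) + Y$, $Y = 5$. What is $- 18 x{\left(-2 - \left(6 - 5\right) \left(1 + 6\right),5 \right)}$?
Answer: $-18$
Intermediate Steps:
$x{\left(u,M \right)} = 5 + M + u$ ($x{\left(u,M \right)} = \left(u + M\right) + 5 = \left(M + u\right) + 5 = 5 + M + u$)
$- 18 x{\left(-2 - \left(6 - 5\right) \left(1 + 6\right),5 \right)} = - 18 \left(5 + 5 - \left(2 + \left(6 - 5\right) \left(1 + 6\right)\right)\right) = - 18 \left(5 + 5 - \left(2 + 1 \cdot 7\right)\right) = - 18 \left(5 + 5 - 9\right) = \left(-18\right) 1 = -18$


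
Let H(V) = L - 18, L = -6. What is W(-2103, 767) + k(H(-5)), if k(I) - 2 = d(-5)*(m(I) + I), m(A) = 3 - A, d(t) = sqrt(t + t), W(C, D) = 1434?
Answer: 1436 + 3*I*sqrt(10) ≈ 1436.0 + 9.4868*I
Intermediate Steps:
d(t) = sqrt(2)*sqrt(t) (d(t) = sqrt(2*t) = sqrt(2)*sqrt(t))
H(V) = -24 (H(V) = -6 - 18 = -24)
k(I) = 2 + 3*I*sqrt(10) (k(I) = 2 + (sqrt(2)*sqrt(-5))*((3 - I) + I) = 2 + (sqrt(2)*(I*sqrt(5)))*3 = 2 + (I*sqrt(10))*3 = 2 + 3*I*sqrt(10))
W(-2103, 767) + k(H(-5)) = 1434 + (2 + 3*I*sqrt(10)) = 1436 + 3*I*sqrt(10)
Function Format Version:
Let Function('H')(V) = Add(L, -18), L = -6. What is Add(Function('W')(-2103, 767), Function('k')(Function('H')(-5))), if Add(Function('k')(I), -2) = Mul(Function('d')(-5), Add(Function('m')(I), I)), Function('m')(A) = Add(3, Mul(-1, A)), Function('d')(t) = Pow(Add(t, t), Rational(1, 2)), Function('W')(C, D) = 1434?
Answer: Add(1436, Mul(3, I, Pow(10, Rational(1, 2)))) ≈ Add(1436.0, Mul(9.4868, I))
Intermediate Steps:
Function('d')(t) = Mul(Pow(2, Rational(1, 2)), Pow(t, Rational(1, 2))) (Function('d')(t) = Pow(Mul(2, t), Rational(1, 2)) = Mul(Pow(2, Rational(1, 2)), Pow(t, Rational(1, 2))))
Function('H')(V) = -24 (Function('H')(V) = Add(-6, -18) = -24)
Function('k')(I) = Add(2, Mul(3, I, Pow(10, Rational(1, 2)))) (Function('k')(I) = Add(2, Mul(Mul(Pow(2, Rational(1, 2)), Pow(-5, Rational(1, 2))), Add(Add(3, Mul(-1, I)), I))) = Add(2, Mul(Mul(Pow(2, Rational(1, 2)), Mul(I, Pow(5, Rational(1, 2)))), 3)) = Add(2, Mul(Mul(I, Pow(10, Rational(1, 2))), 3)) = Add(2, Mul(3, I, Pow(10, Rational(1, 2)))))
Add(Function('W')(-2103, 767), Function('k')(Function('H')(-5))) = Add(1434, Add(2, Mul(3, I, Pow(10, Rational(1, 2))))) = Add(1436, Mul(3, I, Pow(10, Rational(1, 2))))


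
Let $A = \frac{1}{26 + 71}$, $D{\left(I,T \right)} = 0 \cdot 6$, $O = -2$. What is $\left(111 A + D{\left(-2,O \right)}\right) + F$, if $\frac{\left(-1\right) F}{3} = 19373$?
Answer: $- \frac{5637432}{97} \approx -58118.0$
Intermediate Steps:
$D{\left(I,T \right)} = 0$
$A = \frac{1}{97} \approx 0.010309$
$F = -58119$ ($F = \left(-3\right) 19373 = -58119$)
$\left(111 A + D{\left(-2,O \right)}\right) + F = \left(111 \cdot \frac{1}{97} + 0\right) - 58119 = \left(\frac{111}{97} + 0\right) - 58119 = \frac{111}{97} - 58119 = - \frac{5637432}{97}$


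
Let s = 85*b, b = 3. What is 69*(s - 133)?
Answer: 8418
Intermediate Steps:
s = 255 (s = 85*3 = 255)
69*(s - 133) = 69*(255 - 133) = 69*122 = 8418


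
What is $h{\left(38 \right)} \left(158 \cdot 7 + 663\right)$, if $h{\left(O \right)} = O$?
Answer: $67222$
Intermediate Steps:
$h{\left(38 \right)} \left(158 \cdot 7 + 663\right) = 38 \left(158 \cdot 7 + 663\right) = 38 \left(1106 + 663\right) = 38 \cdot 1769 = 67222$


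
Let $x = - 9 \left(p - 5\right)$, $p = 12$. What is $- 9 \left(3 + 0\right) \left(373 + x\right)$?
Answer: $-8370$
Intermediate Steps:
$x = -63$ ($x = - 9 \left(12 - 5\right) = \left(-9\right) 7 = -63$)
$- 9 \left(3 + 0\right) \left(373 + x\right) = - 9 \left(3 + 0\right) \left(373 - 63\right) = \left(-9\right) 3 \cdot 310 = \left(-27\right) 310 = -8370$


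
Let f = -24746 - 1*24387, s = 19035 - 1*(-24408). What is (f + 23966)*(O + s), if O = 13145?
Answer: -1424150196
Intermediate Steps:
s = 43443 (s = 19035 + 24408 = 43443)
f = -49133 (f = -24746 - 24387 = -49133)
(f + 23966)*(O + s) = (-49133 + 23966)*(13145 + 43443) = -25167*56588 = -1424150196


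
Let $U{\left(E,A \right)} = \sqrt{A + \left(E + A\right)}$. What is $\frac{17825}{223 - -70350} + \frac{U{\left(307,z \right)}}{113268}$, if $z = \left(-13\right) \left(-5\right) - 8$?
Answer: $\frac{17825}{70573} + \frac{\sqrt{421}}{113268} \approx 0.25276$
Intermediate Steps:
$z = 57$ ($z = 65 - 8 = 57$)
$U{\left(E,A \right)} = \sqrt{E + 2 A}$ ($U{\left(E,A \right)} = \sqrt{A + \left(A + E\right)} = \sqrt{E + 2 A}$)
$\frac{17825}{223 - -70350} + \frac{U{\left(307,z \right)}}{113268} = \frac{17825}{223 - -70350} + \frac{\sqrt{307 + 2 \cdot 57}}{113268} = \frac{17825}{223 + 70350} + \sqrt{307 + 114} \cdot \frac{1}{113268} = \frac{17825}{70573} + \sqrt{421} \cdot \frac{1}{113268} = 17825 \cdot \frac{1}{70573} + \frac{\sqrt{421}}{113268} = \frac{17825}{70573} + \frac{\sqrt{421}}{113268}$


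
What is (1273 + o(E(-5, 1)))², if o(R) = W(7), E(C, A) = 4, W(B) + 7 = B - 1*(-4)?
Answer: 1630729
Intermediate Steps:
W(B) = -3 + B (W(B) = -7 + (B - 1*(-4)) = -7 + (B + 4) = -7 + (4 + B) = -3 + B)
o(R) = 4 (o(R) = -3 + 7 = 4)
(1273 + o(E(-5, 1)))² = (1273 + 4)² = 1277² = 1630729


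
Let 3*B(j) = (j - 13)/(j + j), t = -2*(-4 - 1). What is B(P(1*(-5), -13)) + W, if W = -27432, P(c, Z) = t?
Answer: -548641/20 ≈ -27432.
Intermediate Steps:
t = 10 (t = -2*(-5) = 10)
P(c, Z) = 10
B(j) = (-13 + j)/(6*j) (B(j) = ((j - 13)/(j + j))/3 = ((-13 + j)/((2*j)))/3 = ((-13 + j)*(1/(2*j)))/3 = ((-13 + j)/(2*j))/3 = (-13 + j)/(6*j))
B(P(1*(-5), -13)) + W = (1/6)*(-13 + 10)/10 - 27432 = (1/6)*(1/10)*(-3) - 27432 = -1/20 - 27432 = -548641/20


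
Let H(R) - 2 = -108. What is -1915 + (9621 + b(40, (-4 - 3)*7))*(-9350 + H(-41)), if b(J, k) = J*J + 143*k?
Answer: -39849499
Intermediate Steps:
H(R) = -106 (H(R) = 2 - 108 = -106)
b(J, k) = J**2 + 143*k
-1915 + (9621 + b(40, (-4 - 3)*7))*(-9350 + H(-41)) = -1915 + (9621 + (40**2 + 143*((-4 - 3)*7)))*(-9350 - 106) = -1915 + (9621 + (1600 + 143*(-7*7)))*(-9456) = -1915 + (9621 + (1600 + 143*(-49)))*(-9456) = -1915 + (9621 + (1600 - 7007))*(-9456) = -1915 + (9621 - 5407)*(-9456) = -1915 + 4214*(-9456) = -1915 - 39847584 = -39849499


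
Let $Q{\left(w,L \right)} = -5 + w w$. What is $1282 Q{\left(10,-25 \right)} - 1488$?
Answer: $120302$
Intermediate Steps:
$Q{\left(w,L \right)} = -5 + w^{2}$
$1282 Q{\left(10,-25 \right)} - 1488 = 1282 \left(-5 + 10^{2}\right) - 1488 = 1282 \left(-5 + 100\right) - 1488 = 1282 \cdot 95 - 1488 = 121790 - 1488 = 120302$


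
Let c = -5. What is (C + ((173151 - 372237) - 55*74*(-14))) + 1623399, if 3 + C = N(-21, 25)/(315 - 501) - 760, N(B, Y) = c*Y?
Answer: 275378705/186 ≈ 1.4805e+6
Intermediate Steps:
N(B, Y) = -5*Y
C = -141793/186 (C = -3 + ((-5*25)/(315 - 501) - 760) = -3 + (-125/(-186) - 760) = -3 + (-125*(-1/186) - 760) = -3 + (125/186 - 760) = -3 - 141235/186 = -141793/186 ≈ -762.33)
(C + ((173151 - 372237) - 55*74*(-14))) + 1623399 = (-141793/186 + ((173151 - 372237) - 55*74*(-14))) + 1623399 = (-141793/186 + (-199086 - 4070*(-14))) + 1623399 = (-141793/186 + (-199086 + 56980)) + 1623399 = (-141793/186 - 142106) + 1623399 = -26573509/186 + 1623399 = 275378705/186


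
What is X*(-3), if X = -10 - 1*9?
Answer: 57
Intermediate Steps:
X = -19 (X = -10 - 9 = -19)
X*(-3) = -19*(-3) = 57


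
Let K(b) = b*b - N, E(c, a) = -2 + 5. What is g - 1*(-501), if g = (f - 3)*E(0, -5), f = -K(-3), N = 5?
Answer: 480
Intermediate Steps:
E(c, a) = 3
K(b) = -5 + b**2 (K(b) = b*b - 1*5 = b**2 - 5 = -5 + b**2)
f = -4 (f = -(-5 + (-3)**2) = -(-5 + 9) = -1*4 = -4)
g = -21 (g = (-4 - 3)*3 = -7*3 = -21)
g - 1*(-501) = -21 - 1*(-501) = -21 + 501 = 480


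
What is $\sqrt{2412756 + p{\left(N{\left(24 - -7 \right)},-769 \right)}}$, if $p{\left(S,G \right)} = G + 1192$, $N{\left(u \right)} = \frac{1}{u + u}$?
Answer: $3 \sqrt{268131} \approx 1553.4$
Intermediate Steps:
$N{\left(u \right)} = \frac{1}{2 u}$
$p{\left(S,G \right)} = 1192 + G$
$\sqrt{2412756 + p{\left(N{\left(24 - -7 \right)},-769 \right)}} = \sqrt{2412756 + \left(1192 - 769\right)} = \sqrt{2412756 + 423} = \sqrt{2413179} = 3 \sqrt{268131}$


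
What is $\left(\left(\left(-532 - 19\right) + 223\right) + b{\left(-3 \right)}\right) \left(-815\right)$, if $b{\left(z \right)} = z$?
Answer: $269765$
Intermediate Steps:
$\left(\left(\left(-532 - 19\right) + 223\right) + b{\left(-3 \right)}\right) \left(-815\right) = \left(\left(\left(-532 - 19\right) + 223\right) - 3\right) \left(-815\right) = \left(\left(-551 + 223\right) - 3\right) \left(-815\right) = \left(-328 - 3\right) \left(-815\right) = \left(-331\right) \left(-815\right) = 269765$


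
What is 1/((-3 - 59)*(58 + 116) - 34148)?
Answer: -1/44936 ≈ -2.2254e-5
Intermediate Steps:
1/((-3 - 59)*(58 + 116) - 34148) = 1/(-62*174 - 34148) = 1/(-10788 - 34148) = 1/(-44936) = -1/44936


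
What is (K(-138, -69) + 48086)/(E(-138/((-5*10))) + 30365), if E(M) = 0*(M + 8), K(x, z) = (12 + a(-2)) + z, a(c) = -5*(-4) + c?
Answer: 48047/30365 ≈ 1.5823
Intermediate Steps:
a(c) = 20 + c
K(x, z) = 30 + z (K(x, z) = (12 + (20 - 2)) + z = (12 + 18) + z = 30 + z)
E(M) = 0 (E(M) = 0*(8 + M) = 0)
(K(-138, -69) + 48086)/(E(-138/((-5*10))) + 30365) = ((30 - 69) + 48086)/(0 + 30365) = (-39 + 48086)/30365 = 48047*(1/30365) = 48047/30365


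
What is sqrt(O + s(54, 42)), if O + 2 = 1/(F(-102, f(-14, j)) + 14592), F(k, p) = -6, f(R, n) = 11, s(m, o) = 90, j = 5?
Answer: sqrt(18722137434)/14586 ≈ 9.3808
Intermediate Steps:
O = -29171/14586 (O = -2 + 1/(-6 + 14592) = -2 + 1/14586 = -29171/14586 ≈ -1.9999)
sqrt(O + s(54, 42)) = sqrt(-29171/14586 + 90) = sqrt(1283569/14586) = sqrt(18722137434)/14586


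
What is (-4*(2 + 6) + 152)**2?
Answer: 14400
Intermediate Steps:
(-4*(2 + 6) + 152)**2 = (-4*8 + 152)**2 = (-32 + 152)**2 = 120**2 = 14400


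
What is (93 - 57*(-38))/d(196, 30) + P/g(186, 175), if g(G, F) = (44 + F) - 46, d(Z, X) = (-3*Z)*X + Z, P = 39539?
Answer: 689327509/3017812 ≈ 228.42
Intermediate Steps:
d(Z, X) = Z - 3*X*Z (d(Z, X) = -3*X*Z + Z = Z - 3*X*Z)
g(G, F) = -2 + F
(93 - 57*(-38))/d(196, 30) + P/g(186, 175) = (93 - 57*(-38))/((196*(1 - 3*30))) + 39539/(-2 + 175) = (93 + 2166)/((196*(1 - 90))) + 39539/173 = 2259/((196*(-89))) + 39539*(1/173) = 2259/(-17444) + 39539/173 = 2259*(-1/17444) + 39539/173 = -2259/17444 + 39539/173 = 689327509/3017812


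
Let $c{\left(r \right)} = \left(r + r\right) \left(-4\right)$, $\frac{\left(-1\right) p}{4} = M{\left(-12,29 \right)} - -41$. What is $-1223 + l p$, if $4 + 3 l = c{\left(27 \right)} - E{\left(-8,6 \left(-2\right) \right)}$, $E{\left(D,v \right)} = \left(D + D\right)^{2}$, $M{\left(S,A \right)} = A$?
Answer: $\frac{129611}{3} \approx 43204.0$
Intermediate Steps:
$E{\left(D,v \right)} = 4 D^{2}$ ($E{\left(D,v \right)} = \left(2 D\right)^{2} = 4 D^{2}$)
$p = -280$ ($p = - 4 \left(29 - -41\right) = - 4 \left(29 + 41\right) = \left(-4\right) 70 = -280$)
$c{\left(r \right)} = - 8 r$ ($c{\left(r \right)} = 2 r \left(-4\right) = - 8 r$)
$l = - \frac{476}{3}$ ($l = - \frac{4}{3} + \frac{\left(-8\right) 27 - 4 \left(-8\right)^{2}}{3} = - \frac{4}{3} + \frac{-216 - 4 \cdot 64}{3} = - \frac{4}{3} + \frac{-216 - 256}{3} = - \frac{4}{3} + \frac{1}{3} \left(-472\right) = - \frac{4}{3} - \frac{472}{3} = - \frac{476}{3} \approx -158.67$)
$-1223 + l p = -1223 - - \frac{133280}{3} = -1223 + \frac{133280}{3} = \frac{129611}{3}$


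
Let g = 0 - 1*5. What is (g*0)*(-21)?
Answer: 0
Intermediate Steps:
g = -5 (g = 0 - 5 = -5)
(g*0)*(-21) = -5*0*(-21) = 0*(-21) = 0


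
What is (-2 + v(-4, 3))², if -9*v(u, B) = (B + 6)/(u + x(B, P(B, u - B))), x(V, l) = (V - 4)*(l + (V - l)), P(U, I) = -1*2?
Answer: 169/49 ≈ 3.4490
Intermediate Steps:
P(U, I) = -2
x(V, l) = V*(-4 + V) (x(V, l) = (-4 + V)*V = V*(-4 + V))
v(u, B) = -(6 + B)/(9*(u + B*(-4 + B))) (v(u, B) = -(B + 6)/(9*(u + B*(-4 + B))) = -(6 + B)/(9*(u + B*(-4 + B))))
(-2 + v(-4, 3))² = (-2 + (-6 - 1*3)/(9*(-4 + 3*(-4 + 3))))² = (-2 + (-6 - 3)/(9*(-4 + 3*(-1))))² = (-2 + (⅑)*(-9)/(-4 - 3))² = (-2 + (⅑)*(-9)/(-7))² = (-2 + (⅑)*(-⅐)*(-9))² = (-2 + ⅐)² = (-13/7)² = 169/49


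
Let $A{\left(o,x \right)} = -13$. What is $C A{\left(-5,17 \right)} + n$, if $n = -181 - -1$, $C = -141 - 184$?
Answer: $4045$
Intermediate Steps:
$C = -325$ ($C = -141 - 184 = -325$)
$n = -180$ ($n = -181 + 1 = -180$)
$C A{\left(-5,17 \right)} + n = \left(-325\right) \left(-13\right) - 180 = 4225 - 180 = 4045$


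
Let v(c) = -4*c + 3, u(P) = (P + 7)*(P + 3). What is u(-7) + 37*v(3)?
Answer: -333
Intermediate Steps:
u(P) = (3 + P)*(7 + P) (u(P) = (7 + P)*(3 + P) = (3 + P)*(7 + P))
v(c) = 3 - 4*c
u(-7) + 37*v(3) = (21 + (-7)² + 10*(-7)) + 37*(3 - 4*3) = (21 + 49 - 70) + 37*(3 - 12) = 0 + 37*(-9) = 0 - 333 = -333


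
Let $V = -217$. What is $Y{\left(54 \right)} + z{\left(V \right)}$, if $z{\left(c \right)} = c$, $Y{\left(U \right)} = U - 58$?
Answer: $-221$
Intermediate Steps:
$Y{\left(U \right)} = -58 + U$
$Y{\left(54 \right)} + z{\left(V \right)} = \left(-58 + 54\right) - 217 = -4 - 217 = -221$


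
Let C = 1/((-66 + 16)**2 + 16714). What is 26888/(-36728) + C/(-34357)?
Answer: -2218715077269/3030681612218 ≈ -0.73208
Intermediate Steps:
C = 1/19214 (C = 1/((-50)**2 + 16714) = 1/(2500 + 16714) = 1/19214 ≈ 5.2045e-5)
26888/(-36728) + C/(-34357) = 26888/(-36728) + (1/19214)/(-34357) = 26888*(-1/36728) + (1/19214)*(-1/34357) = -3361/4591 - 1/660135398 = -2218715077269/3030681612218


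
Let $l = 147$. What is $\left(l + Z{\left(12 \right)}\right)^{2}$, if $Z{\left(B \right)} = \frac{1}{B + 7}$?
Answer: $\frac{7806436}{361} \approx 21624.0$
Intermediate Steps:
$Z{\left(B \right)} = \frac{1}{7 + B}$
$\left(l + Z{\left(12 \right)}\right)^{2} = \left(147 + \frac{1}{7 + 12}\right)^{2} = \left(147 + \frac{1}{19}\right)^{2} = \left(\frac{2794}{19}\right)^{2} = \frac{7806436}{361}$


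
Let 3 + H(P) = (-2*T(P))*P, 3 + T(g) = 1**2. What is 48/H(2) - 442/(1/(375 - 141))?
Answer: -517092/5 ≈ -1.0342e+5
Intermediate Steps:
T(g) = -2 (T(g) = -3 + 1**2 = -3 + 1 = -2)
H(P) = -3 + 4*P (H(P) = -3 + (-2*(-2))*P = -3 + 4*P)
48/H(2) - 442/(1/(375 - 141)) = 48/(-3 + 4*2) - 442/(1/(375 - 141)) = 48/(-3 + 8) - 442/(1/234) = 48/5 - 442/1/234 = 48*(1/5) - 442*234 = 48/5 - 103428 = -517092/5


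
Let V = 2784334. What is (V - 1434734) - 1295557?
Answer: 54043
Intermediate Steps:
(V - 1434734) - 1295557 = (2784334 - 1434734) - 1295557 = 1349600 - 1295557 = 54043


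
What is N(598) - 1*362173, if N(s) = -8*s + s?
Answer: -366359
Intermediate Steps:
N(s) = -7*s
N(598) - 1*362173 = -7*598 - 1*362173 = -4186 - 362173 = -366359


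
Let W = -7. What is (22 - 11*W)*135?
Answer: 13365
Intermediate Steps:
(22 - 11*W)*135 = (22 - 11*(-7))*135 = (22 + 77)*135 = 99*135 = 13365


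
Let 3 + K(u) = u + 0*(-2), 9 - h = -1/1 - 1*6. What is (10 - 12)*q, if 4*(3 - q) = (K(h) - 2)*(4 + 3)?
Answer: 65/2 ≈ 32.500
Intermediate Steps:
h = 16 (h = 9 - (-1/1 - 1*6) = 9 - (-1*1 - 6) = 9 - (-1 - 6) = 9 - 1*(-7) = 9 + 7 = 16)
K(u) = -3 + u (K(u) = -3 + (u + 0*(-2)) = -3 + (u + 0) = -3 + u)
q = -65/4 (q = 3 - ((-3 + 16) - 2)*(4 + 3)/4 = 3 - (13 - 2)*7/4 = 3 - 11*7/4 = 3 - 1/4*77 = 3 - 77/4 = -65/4 ≈ -16.250)
(10 - 12)*q = (10 - 12)*(-65/4) = -2*(-65/4) = 65/2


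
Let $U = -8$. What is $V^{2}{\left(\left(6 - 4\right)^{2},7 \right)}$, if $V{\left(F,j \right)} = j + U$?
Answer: $1$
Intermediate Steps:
$V{\left(F,j \right)} = -8 + j$ ($V{\left(F,j \right)} = j - 8 = -8 + j$)
$V^{2}{\left(\left(6 - 4\right)^{2},7 \right)} = \left(-8 + 7\right)^{2} = \left(-1\right)^{2} = 1$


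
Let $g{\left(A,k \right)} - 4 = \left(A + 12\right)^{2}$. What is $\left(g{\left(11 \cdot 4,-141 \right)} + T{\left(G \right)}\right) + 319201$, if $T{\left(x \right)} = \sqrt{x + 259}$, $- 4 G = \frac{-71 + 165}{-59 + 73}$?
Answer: $322341 + \frac{\sqrt{50435}}{14} \approx 3.2236 \cdot 10^{5}$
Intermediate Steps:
$g{\left(A,k \right)} = 4 + \left(12 + A\right)^{2}$ ($g{\left(A,k \right)} = 4 + \left(A + 12\right)^{2} = 4 + \left(12 + A\right)^{2}$)
$G = - \frac{47}{28}$ ($G = - \frac{\left(-71 + 165\right) \frac{1}{-59 + 73}}{4} = - \frac{94 \cdot \frac{1}{14}}{4} = \left(- \frac{1}{4}\right) \frac{47}{7} = - \frac{47}{28} \approx -1.6786$)
$T{\left(x \right)} = \sqrt{259 + x}$
$\left(g{\left(11 \cdot 4,-141 \right)} + T{\left(G \right)}\right) + 319201 = \left(\left(4 + \left(12 + 11 \cdot 4\right)^{2}\right) + \sqrt{259 - \frac{47}{28}}\right) + 319201 = \left(\left(4 + \left(12 + 44\right)^{2}\right) + \sqrt{\frac{7205}{28}}\right) + 319201 = \left(\left(4 + 56^{2}\right) + \frac{\sqrt{50435}}{14}\right) + 319201 = \left(\left(4 + 3136\right) + \frac{\sqrt{50435}}{14}\right) + 319201 = \left(3140 + \frac{\sqrt{50435}}{14}\right) + 319201 = 322341 + \frac{\sqrt{50435}}{14}$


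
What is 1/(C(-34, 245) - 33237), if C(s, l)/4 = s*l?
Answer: -1/66557 ≈ -1.5025e-5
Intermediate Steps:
C(s, l) = 4*l*s (C(s, l) = 4*(s*l) = 4*(l*s) = 4*l*s)
1/(C(-34, 245) - 33237) = 1/(4*245*(-34) - 33237) = 1/(-33320 - 33237) = 1/(-66557) = -1/66557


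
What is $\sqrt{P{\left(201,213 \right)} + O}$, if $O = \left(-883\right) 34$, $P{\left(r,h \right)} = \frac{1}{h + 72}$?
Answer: $\frac{i \sqrt{2438536665}}{285} \approx 173.27 i$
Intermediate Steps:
$P{\left(r,h \right)} = \frac{1}{72 + h}$
$O = -30022$
$\sqrt{P{\left(201,213 \right)} + O} = \sqrt{\frac{1}{72 + 213} - 30022} = \sqrt{\frac{1}{285} - 30022} = \sqrt{- \frac{8556269}{285}} = \frac{i \sqrt{2438536665}}{285}$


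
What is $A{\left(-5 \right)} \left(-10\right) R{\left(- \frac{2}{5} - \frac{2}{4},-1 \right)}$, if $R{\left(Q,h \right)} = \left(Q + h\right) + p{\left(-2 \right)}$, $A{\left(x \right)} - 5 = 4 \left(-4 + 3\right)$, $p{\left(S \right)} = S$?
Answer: $39$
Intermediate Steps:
$A{\left(x \right)} = 1$ ($A{\left(x \right)} = 5 + 4 \left(-4 + 3\right) = 5 + 4 \left(-1\right) = 5 - 4 = 1$)
$R{\left(Q,h \right)} = -2 + Q + h$ ($R{\left(Q,h \right)} = \left(Q + h\right) - 2 = -2 + Q + h$)
$A{\left(-5 \right)} \left(-10\right) R{\left(- \frac{2}{5} - \frac{2}{4},-1 \right)} = 1 \left(-10\right) \left(-2 - \left(\frac{1}{2} + \frac{2}{5}\right) - 1\right) = - 10 \left(-2 - \frac{9}{10} - 1\right) = \left(-10\right) \left(- \frac{39}{10}\right) = 39$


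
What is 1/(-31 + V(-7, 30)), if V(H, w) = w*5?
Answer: 1/119 ≈ 0.0084034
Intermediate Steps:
V(H, w) = 5*w
1/(-31 + V(-7, 30)) = 1/(-31 + 5*30) = 1/(-31 + 150) = 1/119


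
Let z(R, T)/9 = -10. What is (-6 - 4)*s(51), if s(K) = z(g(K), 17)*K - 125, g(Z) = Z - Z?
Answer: 47150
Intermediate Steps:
g(Z) = 0
z(R, T) = -90 (z(R, T) = 9*(-10) = -90)
s(K) = -125 - 90*K (s(K) = -90*K - 125 = -125 - 90*K)
(-6 - 4)*s(51) = (-6 - 4)*(-125 - 90*51) = -10*(-125 - 4590) = -10*(-4715) = 47150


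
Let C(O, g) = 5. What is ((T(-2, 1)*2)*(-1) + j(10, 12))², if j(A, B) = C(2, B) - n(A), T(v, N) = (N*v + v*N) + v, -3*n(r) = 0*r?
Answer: 289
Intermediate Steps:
n(r) = 0 (n(r) = -0*r = -⅓*0 = 0)
T(v, N) = v + 2*N*v (T(v, N) = (N*v + N*v) + v = 2*N*v + v = v + 2*N*v)
j(A, B) = 5 (j(A, B) = 5 - 1*0 = 5 + 0 = 5)
((T(-2, 1)*2)*(-1) + j(10, 12))² = ((-2*(1 + 2*1)*2)*(-1) + 5)² = ((-2*(1 + 2)*2)*(-1) + 5)² = ((-2*3*2)*(-1) + 5)² = (-6*2*(-1) + 5)² = (-12*(-1) + 5)² = (12 + 5)² = 17² = 289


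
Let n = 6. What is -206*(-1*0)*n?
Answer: 0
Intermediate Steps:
-206*(-1*0)*n = -206*(-1*0)*6 = -0*6 = -206*0 = 0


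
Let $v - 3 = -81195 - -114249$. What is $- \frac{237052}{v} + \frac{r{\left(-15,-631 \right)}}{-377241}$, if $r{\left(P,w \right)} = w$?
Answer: $- \frac{29801624855}{4156818579} \approx -7.1693$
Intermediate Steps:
$v = 33057$ ($v = 3 - -33054 = 3 + \left(-81195 + 114249\right) = 3 + 33054 = 33057$)
$- \frac{237052}{v} + \frac{r{\left(-15,-631 \right)}}{-377241} = - \frac{237052}{33057} - \frac{631}{-377241} = \left(-237052\right) \frac{1}{33057} - - \frac{631}{377241} = - \frac{237052}{33057} + \frac{631}{377241} = - \frac{29801624855}{4156818579}$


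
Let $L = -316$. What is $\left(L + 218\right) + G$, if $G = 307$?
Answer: $209$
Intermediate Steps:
$\left(L + 218\right) + G = \left(-316 + 218\right) + 307 = -98 + 307 = 209$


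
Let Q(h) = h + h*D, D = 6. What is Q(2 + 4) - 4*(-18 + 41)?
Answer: -50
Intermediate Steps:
Q(h) = 7*h (Q(h) = h + h*6 = h + 6*h = 7*h)
Q(2 + 4) - 4*(-18 + 41) = 7*(2 + 4) - 4*(-18 + 41) = 7*6 - 4*23 = 42 - 92 = -50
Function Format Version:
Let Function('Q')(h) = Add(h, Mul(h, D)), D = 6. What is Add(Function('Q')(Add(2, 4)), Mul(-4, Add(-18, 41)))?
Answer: -50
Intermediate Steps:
Function('Q')(h) = Mul(7, h) (Function('Q')(h) = Add(h, Mul(h, 6)) = Add(h, Mul(6, h)) = Mul(7, h))
Add(Function('Q')(Add(2, 4)), Mul(-4, Add(-18, 41))) = Add(Mul(7, Add(2, 4)), Mul(-4, Add(-18, 41))) = Add(Mul(7, 6), Mul(-4, 23)) = Add(42, -92) = -50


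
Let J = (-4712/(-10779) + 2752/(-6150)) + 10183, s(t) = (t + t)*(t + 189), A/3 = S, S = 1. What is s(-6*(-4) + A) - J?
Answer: 5454301881/3682825 ≈ 1481.0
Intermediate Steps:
A = 3 (A = 3*1 = 3)
s(t) = 2*t*(189 + t) (s(t) = (2*t)*(189 + t) = 2*t*(189 + t))
J = 37502168919/3682825 (J = (-4712*(-1/10779) + 2752*(-1/6150)) + 10183 = (4712/10779 - 1376/3075) + 10183 = -38056/3682825 + 10183 = 37502168919/3682825 ≈ 10183.)
s(-6*(-4) + A) - J = 2*(-6*(-4) + 3)*(189 + (-6*(-4) + 3)) - 1*37502168919/3682825 = 2*(24 + 3)*(189 + (24 + 3)) - 37502168919/3682825 = 2*27*(189 + 27) - 37502168919/3682825 = 2*27*216 - 37502168919/3682825 = 11664 - 37502168919/3682825 = 5454301881/3682825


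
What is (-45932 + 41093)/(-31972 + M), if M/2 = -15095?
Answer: 4839/62162 ≈ 0.077845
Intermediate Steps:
M = -30190 (M = 2*(-15095) = -30190)
(-45932 + 41093)/(-31972 + M) = (-45932 + 41093)/(-31972 - 30190) = -4839/(-62162) = -4839*(-1/62162) = 4839/62162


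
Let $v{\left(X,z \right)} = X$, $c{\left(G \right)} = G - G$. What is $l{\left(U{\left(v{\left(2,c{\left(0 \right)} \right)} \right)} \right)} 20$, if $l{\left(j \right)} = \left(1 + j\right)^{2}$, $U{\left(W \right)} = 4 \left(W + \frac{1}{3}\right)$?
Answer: $\frac{19220}{9} \approx 2135.6$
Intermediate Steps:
$c{\left(G \right)} = 0$
$U{\left(W \right)} = \frac{4}{3} + 4 W$ ($U{\left(W \right)} = 4 \left(W + \frac{1}{3}\right) = 4 \left(\frac{1}{3} + W\right) = \frac{4}{3} + 4 W$)
$l{\left(U{\left(v{\left(2,c{\left(0 \right)} \right)} \right)} \right)} 20 = \left(1 + \left(\frac{4}{3} + 4 \cdot 2\right)\right)^{2} \cdot 20 = \left(1 + \left(\frac{4}{3} + 8\right)\right)^{2} \cdot 20 = \left(1 + \frac{28}{3}\right)^{2} \cdot 20 = \left(\frac{31}{3}\right)^{2} \cdot 20 = \frac{961}{9} \cdot 20 = \frac{19220}{9}$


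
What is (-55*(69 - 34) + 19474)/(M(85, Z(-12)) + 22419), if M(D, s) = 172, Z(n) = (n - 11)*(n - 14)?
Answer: 17549/22591 ≈ 0.77681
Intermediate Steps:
Z(n) = (-14 + n)*(-11 + n) (Z(n) = (-11 + n)*(-14 + n) = (-14 + n)*(-11 + n))
(-55*(69 - 34) + 19474)/(M(85, Z(-12)) + 22419) = (-55*(69 - 34) + 19474)/(172 + 22419) = (-55*35 + 19474)/22591 = (-1925 + 19474)*(1/22591) = 17549*(1/22591) = 17549/22591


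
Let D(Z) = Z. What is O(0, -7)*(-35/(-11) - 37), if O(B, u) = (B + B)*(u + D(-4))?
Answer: 0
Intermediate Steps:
O(B, u) = 2*B*(-4 + u) (O(B, u) = (B + B)*(u - 4) = (2*B)*(-4 + u) = 2*B*(-4 + u))
O(0, -7)*(-35/(-11) - 37) = (2*0*(-4 - 7))*(-35/(-11) - 37) = (2*0*(-11))*(-35*(-1/11) - 37) = 0*(35/11 - 37) = 0*(-372/11) = 0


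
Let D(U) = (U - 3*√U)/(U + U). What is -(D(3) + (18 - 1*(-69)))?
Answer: -175/2 + √3/2 ≈ -86.634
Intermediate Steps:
D(U) = (U - 3*√U)/(2*U) (D(U) = (U - 3*√U)/((2*U)) = (U - 3*√U)*(1/(2*U)) = (U - 3*√U)/(2*U))
-(D(3) + (18 - 1*(-69))) = -((½ - √3/2) + (18 - 1*(-69))) = -((½ - √3/2) + (18 + 69)) = -((½ - √3/2) + 87) = -(175/2 - √3/2) = -175/2 + √3/2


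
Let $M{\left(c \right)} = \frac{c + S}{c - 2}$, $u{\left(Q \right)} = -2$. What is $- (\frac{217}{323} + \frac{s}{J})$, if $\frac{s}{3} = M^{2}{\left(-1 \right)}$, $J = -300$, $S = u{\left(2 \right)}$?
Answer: $- \frac{21377}{32300} \approx -0.66183$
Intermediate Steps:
$S = -2$
$M{\left(c \right)} = 1$ ($M{\left(c \right)} = \frac{c - 2}{c - 2} = \frac{-2 + c}{-2 + c} = 1$)
$s = 3$ ($s = 3 \cdot 1^{2} = 3 \cdot 1 = 3$)
$- (\frac{217}{323} + \frac{s}{J}) = - (\frac{217}{323} + \frac{3}{-300}) = - (217 \cdot \frac{1}{323} + 3 \left(- \frac{1}{300}\right)) = - (\frac{217}{323} - \frac{1}{100}) = \left(-1\right) \frac{21377}{32300} = - \frac{21377}{32300}$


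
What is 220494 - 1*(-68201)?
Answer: 288695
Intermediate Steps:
220494 - 1*(-68201) = 220494 + 68201 = 288695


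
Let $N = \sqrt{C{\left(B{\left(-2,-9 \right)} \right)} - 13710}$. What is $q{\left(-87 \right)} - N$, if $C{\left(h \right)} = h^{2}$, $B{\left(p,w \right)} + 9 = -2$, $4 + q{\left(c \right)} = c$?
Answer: $-91 - i \sqrt{13589} \approx -91.0 - 116.57 i$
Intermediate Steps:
$q{\left(c \right)} = -4 + c$
$B{\left(p,w \right)} = -11$ ($B{\left(p,w \right)} = -9 - 2 = -11$)
$N = i \sqrt{13589}$ ($N = \sqrt{\left(-11\right)^{2} - 13710} = \sqrt{121 - 13710} = \sqrt{-13589} = i \sqrt{13589} \approx 116.57 i$)
$q{\left(-87 \right)} - N = \left(-4 - 87\right) - i \sqrt{13589} = -91 - i \sqrt{13589}$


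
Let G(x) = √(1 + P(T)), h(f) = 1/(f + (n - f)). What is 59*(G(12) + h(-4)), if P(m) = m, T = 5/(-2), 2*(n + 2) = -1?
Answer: -118/5 + 59*I*√6/2 ≈ -23.6 + 72.26*I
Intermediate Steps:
n = -5/2 (n = -2 + (½)*(-1) = -2 - ½ = -5/2 ≈ -2.5000)
T = -5/2 (T = 5*(-½) = -5/2 ≈ -2.5000)
h(f) = -⅖ (h(f) = 1/(f + (-5/2 - f)) = 1/(-5/2) = -⅖)
G(x) = I*√6/2 (G(x) = √(1 - 5/2) = √(-3/2) = I*√6/2)
59*(G(12) + h(-4)) = 59*(I*√6/2 - ⅖) = 59*(-⅖ + I*√6/2) = -118/5 + 59*I*√6/2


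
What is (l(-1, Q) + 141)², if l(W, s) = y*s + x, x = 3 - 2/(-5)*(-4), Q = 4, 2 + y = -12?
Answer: 186624/25 ≈ 7465.0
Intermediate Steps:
y = -14 (y = -2 - 12 = -14)
x = 7/5 (x = 3 - 2*(-⅕)*(-4) = 3 + (⅖)*(-4) = 3 - 8/5 = 7/5 ≈ 1.4000)
l(W, s) = 7/5 - 14*s (l(W, s) = -14*s + 7/5 = 7/5 - 14*s)
(l(-1, Q) + 141)² = ((7/5 - 14*4) + 141)² = ((7/5 - 56) + 141)² = (-273/5 + 141)² = (432/5)² = 186624/25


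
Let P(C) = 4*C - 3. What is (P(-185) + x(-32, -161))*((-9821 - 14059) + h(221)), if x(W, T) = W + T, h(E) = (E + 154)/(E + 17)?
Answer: 2659674420/119 ≈ 2.2350e+7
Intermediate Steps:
P(C) = -3 + 4*C
h(E) = (154 + E)/(17 + E)
x(W, T) = T + W
(P(-185) + x(-32, -161))*((-9821 - 14059) + h(221)) = ((-3 + 4*(-185)) + (-161 - 32))*((-9821 - 14059) + (154 + 221)/(17 + 221)) = ((-3 - 740) - 193)*(-23880 + 375/238) = (-743 - 193)*(-23880 + (1/238)*375) = -936*(-23880 + 375/238) = -936*(-5683065/238) = 2659674420/119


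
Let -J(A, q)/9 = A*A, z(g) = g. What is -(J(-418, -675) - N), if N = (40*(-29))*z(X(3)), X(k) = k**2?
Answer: 1562076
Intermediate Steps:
J(A, q) = -9*A**2 (J(A, q) = -9*A*A = -9*A**2)
N = -10440 (N = (40*(-29))*3**2 = -1160*9 = -10440)
-(J(-418, -675) - N) = -(-9*(-418)**2 - 1*(-10440)) = -(-9*174724 + 10440) = -(-1572516 + 10440) = -1*(-1562076) = 1562076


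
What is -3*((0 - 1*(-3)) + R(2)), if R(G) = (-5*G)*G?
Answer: 51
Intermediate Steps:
R(G) = -5*G**2
-3*((0 - 1*(-3)) + R(2)) = -3*((0 - 1*(-3)) - 5*2**2) = -3*((0 + 3) - 5*4) = -3*(3 - 20) = -3*(-17) = 51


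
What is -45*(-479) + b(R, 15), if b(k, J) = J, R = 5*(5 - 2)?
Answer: 21570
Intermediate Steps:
R = 15 (R = 5*3 = 15)
-45*(-479) + b(R, 15) = -45*(-479) + 15 = 21555 + 15 = 21570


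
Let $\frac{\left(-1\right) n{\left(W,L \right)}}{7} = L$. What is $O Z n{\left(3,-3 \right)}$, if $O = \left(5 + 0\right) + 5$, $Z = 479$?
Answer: $100590$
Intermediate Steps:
$n{\left(W,L \right)} = - 7 L$
$O = 10$ ($O = 5 + 5 = 10$)
$O Z n{\left(3,-3 \right)} = 10 \cdot 479 \left(\left(-7\right) \left(-3\right)\right) = 10 \cdot 479 \cdot 21 = 10 \cdot 10059 = 100590$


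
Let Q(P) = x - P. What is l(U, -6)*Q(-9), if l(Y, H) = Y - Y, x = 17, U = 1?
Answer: 0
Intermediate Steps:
l(Y, H) = 0
Q(P) = 17 - P
l(U, -6)*Q(-9) = 0*(17 - 1*(-9)) = 0*(17 + 9) = 0*26 = 0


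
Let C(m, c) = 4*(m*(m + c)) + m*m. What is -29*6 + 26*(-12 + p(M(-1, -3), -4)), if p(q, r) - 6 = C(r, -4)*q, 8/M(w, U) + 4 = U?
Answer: -32262/7 ≈ -4608.9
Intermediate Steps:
M(w, U) = 8/(-4 + U)
C(m, c) = m² + 4*m*(c + m) (C(m, c) = 4*(m*(c + m)) + m² = 4*m*(c + m) + m² = m² + 4*m*(c + m))
p(q, r) = 6 + q*r*(-16 + 5*r) (p(q, r) = 6 + (r*(4*(-4) + 5*r))*q = 6 + (r*(-16 + 5*r))*q = 6 + q*r*(-16 + 5*r))
-29*6 + 26*(-12 + p(M(-1, -3), -4)) = -29*6 + 26*(-12 + (6 + (8/(-4 - 3))*(-4)*(-16 + 5*(-4)))) = -174 + 26*(-12 + (6 + (8/(-7))*(-4)*(-16 - 20))) = -174 + 26*(-12 + (6 + (8*(-⅐))*(-4)*(-36))) = -174 + 26*(-12 + (6 - 8/7*(-4)*(-36))) = -174 + 26*(-12 + (6 - 1152/7)) = -174 + 26*(-12 - 1110/7) = -174 + 26*(-1194/7) = -174 - 31044/7 = -32262/7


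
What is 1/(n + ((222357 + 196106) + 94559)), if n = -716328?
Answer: -1/203306 ≈ -4.9187e-6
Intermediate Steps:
1/(n + ((222357 + 196106) + 94559)) = 1/(-716328 + ((222357 + 196106) + 94559)) = 1/(-716328 + (418463 + 94559)) = 1/(-716328 + 513022) = 1/(-203306) = -1/203306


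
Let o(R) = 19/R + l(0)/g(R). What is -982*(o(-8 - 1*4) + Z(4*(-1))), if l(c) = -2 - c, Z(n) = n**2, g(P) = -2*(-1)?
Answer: -79051/6 ≈ -13175.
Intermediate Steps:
g(P) = 2
o(R) = -1 + 19/R (o(R) = 19/R + (-2 - 1*0)/2 = 19/R + (-2 + 0)*(1/2) = 19/R - 2*1/2 = 19/R - 1 = -1 + 19/R)
-982*(o(-8 - 1*4) + Z(4*(-1))) = -982*((19 - (-8 - 1*4))/(-8 - 1*4) + (4*(-1))**2) = -982*((19 - (-8 - 4))/(-8 - 4) + (-4)**2) = -982*((19 - 1*(-12))/(-12) + 16) = -982*(-(19 + 12)/12 + 16) = -982*(-1/12*31 + 16) = -982*(-31/12 + 16) = -982*161/12 = -79051/6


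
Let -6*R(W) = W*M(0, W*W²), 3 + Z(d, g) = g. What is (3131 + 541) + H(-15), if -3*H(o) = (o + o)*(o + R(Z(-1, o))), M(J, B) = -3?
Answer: 3432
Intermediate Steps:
Z(d, g) = -3 + g
R(W) = W/2 (R(W) = -W*(-3)/6 = -(-1)*W/2 = W/2)
H(o) = -2*o*(-3/2 + 3*o/2)/3 (H(o) = -(o + o)*(o + (-3 + o)/2)/3 = -2*o*(o + (-3/2 + o/2))/3 = -2*o*(-3/2 + 3*o/2)/3)
(3131 + 541) + H(-15) = (3131 + 541) - 15*(1 - 1*(-15)) = 3672 - 15*(1 + 15) = 3672 - 15*16 = 3672 - 240 = 3432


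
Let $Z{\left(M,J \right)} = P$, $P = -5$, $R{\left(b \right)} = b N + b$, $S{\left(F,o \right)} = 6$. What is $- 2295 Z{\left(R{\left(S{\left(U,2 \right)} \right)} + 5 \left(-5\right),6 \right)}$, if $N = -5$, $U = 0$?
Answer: $11475$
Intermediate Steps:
$R{\left(b \right)} = - 4 b$ ($R{\left(b \right)} = b \left(-5\right) + b = - 5 b + b = - 4 b$)
$Z{\left(M,J \right)} = -5$
$- 2295 Z{\left(R{\left(S{\left(U,2 \right)} \right)} + 5 \left(-5\right),6 \right)} = \left(-2295\right) \left(-5\right) = 11475$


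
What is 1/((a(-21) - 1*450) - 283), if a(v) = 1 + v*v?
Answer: -1/291 ≈ -0.0034364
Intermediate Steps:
a(v) = 1 + v²
1/((a(-21) - 1*450) - 283) = 1/(((1 + (-21)²) - 1*450) - 283) = 1/(((1 + 441) - 450) - 283) = 1/((442 - 450) - 283) = 1/(-8 - 283) = 1/(-291) = -1/291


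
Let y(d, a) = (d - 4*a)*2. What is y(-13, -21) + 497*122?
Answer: 60776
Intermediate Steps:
y(d, a) = -8*a + 2*d
y(-13, -21) + 497*122 = (-8*(-21) + 2*(-13)) + 497*122 = (168 - 26) + 60634 = 142 + 60634 = 60776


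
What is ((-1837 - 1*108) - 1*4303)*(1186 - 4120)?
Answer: 18331632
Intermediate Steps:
((-1837 - 1*108) - 1*4303)*(1186 - 4120) = ((-1837 - 108) - 4303)*(-2934) = (-1945 - 4303)*(-2934) = -6248*(-2934) = 18331632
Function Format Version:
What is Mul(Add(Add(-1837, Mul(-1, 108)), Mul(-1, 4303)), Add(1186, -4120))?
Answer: 18331632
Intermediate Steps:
Mul(Add(Add(-1837, Mul(-1, 108)), Mul(-1, 4303)), Add(1186, -4120)) = Mul(Add(Add(-1837, -108), -4303), -2934) = Mul(Add(-1945, -4303), -2934) = Mul(-6248, -2934) = 18331632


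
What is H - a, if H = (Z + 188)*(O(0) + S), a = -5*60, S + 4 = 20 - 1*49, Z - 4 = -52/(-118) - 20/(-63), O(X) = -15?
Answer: -11092012/1239 ≈ -8952.4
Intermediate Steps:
Z = 17686/3717 (Z = 4 + (-52/(-118) - 20/(-63)) = 4 + (-52*(-1/118) - 20*(-1/63)) = 4 + (26/59 + 20/63) = 4 + 2818/3717 = 17686/3717 ≈ 4.7581)
S = -33 (S = -4 + (20 - 1*49) = -4 + (20 - 49) = -4 - 29 = -33)
a = -300
H = -11463712/1239 (H = (17686/3717 + 188)*(-15 - 33) = (716482/3717)*(-48) = -11463712/1239 ≈ -9252.4)
H - a = -11463712/1239 - 1*(-300) = -11463712/1239 + 300 = -11092012/1239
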